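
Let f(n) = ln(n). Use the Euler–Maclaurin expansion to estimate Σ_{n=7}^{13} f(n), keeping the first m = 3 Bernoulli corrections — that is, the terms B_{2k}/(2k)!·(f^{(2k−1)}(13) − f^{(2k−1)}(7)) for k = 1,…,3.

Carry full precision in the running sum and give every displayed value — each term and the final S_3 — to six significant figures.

S_3 ≈ 15.9729

∫_7^13 ln(x) dx evaluates to 13.7230.
½[f(7) + f(13)] = ½[1.94591 + 2.56495] = 2.25543.
Running total after boundary: 15.9784.
Correction k=1: B_{2}/2! · (f^{(1)}(13) − f^{(1)}(7)) = 1/12 · (0.0769231 − 0.142857) = -0.00549451.
Running total after k=1: 15.9729.
Correction k=2: B_{4}/4! · (f^{(3)}(13) − f^{(3)}(7)) = −1/720 · (0.000910332 − 0.00583090) = 6.83413e-06.
Running total after k=2: 15.9729.
Correction k=3: B_{6}/6! · (f^{(5)}(13) − f^{(5)}(7)) = 1/30240 · (6.46390e-05 − 0.00142798) = -4.50839e-08.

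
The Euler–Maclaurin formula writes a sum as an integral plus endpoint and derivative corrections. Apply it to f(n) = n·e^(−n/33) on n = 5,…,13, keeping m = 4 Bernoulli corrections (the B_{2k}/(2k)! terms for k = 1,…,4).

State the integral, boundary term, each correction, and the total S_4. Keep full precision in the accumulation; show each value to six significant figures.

S_4 ≈ 60.4676

The integral term ∫_5^13 x·e^(−x/33) dx = 53.9622.
Boundary: ½(f(5) + f(13)) = ½(4.29702 + 8.76713) = 6.53208.
Running total after boundary: 60.4943.
k=1: B_{2}/(2)! × [f^{(1)}(13) − f^{(1)}(5)] = 1/12 × (0.408724 − 0.729192) = -0.0267057.
After k=1: 60.4676.
k=2: B_{4}/(4)! × [f^{(3)}(13) − f^{(3)}(5)] = −1/720 × (0.00161388 − 0.00224794) = 8.80634e-07.
After k=2: 60.4676.
k=3: B_{6}/(6)! × [f^{(5)}(13) − f^{(5)}(5)] = 1/30240 × (2.61932e-06 − 3.51357e-06) = -2.95717e-11.
After k=3: 60.4676.
k=4: B_{8}/(8)! × [f^{(7)}(13) − f^{(7)}(5)] = −1/1209600 × (3.44964e-09 − 4.55731e-09) = 9.15737e-16.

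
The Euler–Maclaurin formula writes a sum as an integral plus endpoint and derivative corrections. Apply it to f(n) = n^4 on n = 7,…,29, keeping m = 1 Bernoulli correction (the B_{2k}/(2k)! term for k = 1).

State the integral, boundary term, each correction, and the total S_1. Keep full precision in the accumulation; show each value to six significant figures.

The integral term ∫_7^29 x^4 dx = 4.09887e+06.
Boundary: ½(f(7) + f(29)) = ½(2401.00 + 707281) = 354841.
Running total after boundary: 4.45371e+06.
Correction k=1: B_{2}/2! · (f^{(1)}(29) − f^{(1)}(7)) = 1/12 · (97556.0 − 1372.00) = 8015.33.

S_1 ≈ 4.46172e+06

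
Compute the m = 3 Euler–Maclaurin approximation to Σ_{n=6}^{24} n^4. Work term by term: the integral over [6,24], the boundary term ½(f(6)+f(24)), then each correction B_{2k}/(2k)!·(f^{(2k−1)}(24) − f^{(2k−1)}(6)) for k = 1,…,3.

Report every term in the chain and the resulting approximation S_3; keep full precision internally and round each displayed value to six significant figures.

Integral: ∫_6^24 x^4 dx = 1.59097e+06.
½[f(6) + f(24)] = ½[1296.00 + 331776] = 166536.
Running total after boundary: 1.75751e+06.
k=1: B_{2}/(2)! × [f^{(1)}(24) − f^{(1)}(6)] = 1/12 × (55296.0 − 864.000) = 4536.00.
Running total after k=1: 1.76204e+06.
k=2: B_{4}/(4)! × [f^{(3)}(24) − f^{(3)}(6)] = −1/720 × (576.000 − 144.000) = -0.600000.
Running total after k=2: 1.76204e+06.
k=3: B_{6}/(6)! × [f^{(5)}(24) − f^{(5)}(6)] = 1/30240 × (0.00000 − 0.00000) = 0.00000.

S_3 ≈ 1.76204e+06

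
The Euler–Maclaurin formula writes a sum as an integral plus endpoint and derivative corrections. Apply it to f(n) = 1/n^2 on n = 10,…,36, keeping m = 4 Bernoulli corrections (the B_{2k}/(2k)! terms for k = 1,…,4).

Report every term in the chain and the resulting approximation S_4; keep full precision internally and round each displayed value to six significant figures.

The integral term ∫_10^36 1/x^2 dx = 0.0722222.
Boundary: ½(f(10) + f(36)) = ½(0.0100000 + 0.000771605) = 0.00538580.
Integral + boundary = 0.0776080.
Order-1 term: 1/12 · (-4.28669e-05 − (-0.00200000)) = 0.000163094.
Partial sum through k=1: 0.0777711.
Order-2 term: −1/720 · (-3.96916e-07 − (-0.000240000)) = -3.32782e-07.
Partial sum through k=2: 0.0777708.
Order-3 term: 1/30240 · (-9.18787e-09 − (-7.20000e-05)) = 2.38065e-09.
Partial sum through k=3: 0.0777708.
Order-4 term: −1/1209600 · (-3.97007e-10 − (-4.03200e-05)) = -3.33330e-11.

S_4 ≈ 0.0777708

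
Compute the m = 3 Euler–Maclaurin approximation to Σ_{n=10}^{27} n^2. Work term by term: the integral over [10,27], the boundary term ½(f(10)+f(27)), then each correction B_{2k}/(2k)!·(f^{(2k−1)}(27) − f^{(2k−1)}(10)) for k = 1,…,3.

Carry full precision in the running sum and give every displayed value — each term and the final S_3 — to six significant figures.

∫_10^27 x^2 dx evaluates to 6227.67.
½[f(10) + f(27)] = ½[100.000 + 729.000] = 414.500.
Running total after boundary: 6642.17.
Order-1 term: 1/12 · (54.0000 − 20.0000) = 2.83333.
Partial sum through k=1: 6645.00.
Order-2 term: −1/720 · (0.00000 − 0.00000) = 0.00000.
Partial sum through k=2: 6645.00.
Order-3 term: 1/30240 · (0.00000 − 0.00000) = 0.00000.

S_3 ≈ 6645.00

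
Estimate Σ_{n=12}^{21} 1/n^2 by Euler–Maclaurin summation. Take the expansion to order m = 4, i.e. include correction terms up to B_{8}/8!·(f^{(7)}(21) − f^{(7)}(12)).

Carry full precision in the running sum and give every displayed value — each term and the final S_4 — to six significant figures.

The integral term ∫_12^21 1/x^2 dx = 0.0357143.
Boundary: ½(f(12) + f(21)) = ½(0.00694444 + 0.00226757) = 0.00460601.
Integral + boundary = 0.0403203.
Correction k=1: B_{2}/2! · (f^{(1)}(21) − f^{(1)}(12)) = 1/12 · (-0.000215959 − (-0.00115741)) = 7.84540e-05.
Running total after k=1: 0.0403987.
Correction k=2: B_{4}/4! · (f^{(3)}(21) − f^{(3)}(12)) = −1/720 · (-5.87645e-06 − (-9.64506e-05)) = -1.25797e-07.
Running total after k=2: 0.0403986.
Correction k=3: B_{6}/6! · (f^{(5)}(21) − f^{(5)}(12)) = 1/30240 · (-3.99758e-07 − (-2.00939e-05)) = 6.51261e-10.
Running total after k=3: 0.0403986.
Correction k=4: B_{8}/8! · (f^{(7)}(21) − f^{(7)}(12)) = −1/1209600 · (-5.07630e-08 − (-7.81429e-06)) = -6.41826e-12.

S_4 ≈ 0.0403986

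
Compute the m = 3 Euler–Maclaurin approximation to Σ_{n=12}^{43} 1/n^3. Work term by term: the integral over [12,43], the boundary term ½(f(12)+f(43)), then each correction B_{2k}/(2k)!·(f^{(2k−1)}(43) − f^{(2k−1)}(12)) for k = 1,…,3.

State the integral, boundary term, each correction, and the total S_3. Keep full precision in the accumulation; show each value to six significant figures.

S_3 ≈ 0.00350940

∫_12^43 1/x^3 dx evaluates to 0.00320181.
½[f(12) + f(43)] = ½[0.000578704 + 1.25775e-05] = 0.000295641.
Integral + boundary = 0.00349745.
Correction k=1: B_{2}/2! · (f^{(1)}(43) − f^{(1)}(12)) = 1/12 · (-8.77501e-07 − (-0.000144676)) = 1.19832e-05.
Running total after k=1: 0.00350943.
Correction k=2: B_{4}/4! · (f^{(3)}(43) − f^{(3)}(12)) = −1/720 · (-9.49162e-09 − (-2.00939e-05)) = -2.78950e-08.
Running total after k=2: 0.00350940.
Correction k=3: B_{6}/6! · (f^{(5)}(43) − f^{(5)}(12)) = 1/30240 · (-2.15602e-10 − (-5.86071e-06)) = 1.93800e-10.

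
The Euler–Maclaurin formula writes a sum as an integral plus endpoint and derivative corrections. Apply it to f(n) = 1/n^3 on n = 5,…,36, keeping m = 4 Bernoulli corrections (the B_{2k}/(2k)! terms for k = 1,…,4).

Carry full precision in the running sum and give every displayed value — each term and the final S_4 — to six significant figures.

The integral term ∫_5^36 1/x^3 dx = 0.0196142.
Endpoint term: (f(5) + f(36))/2 = (0.00800000 + 2.14335e-05)/2 = 0.00401072.
Integral + boundary = 0.0236249.
Order-1 term: 1/12 · (-1.78612e-06 − (-0.00480000)) = 0.000399851.
After k=1: 0.0240248.
Order-2 term: −1/720 · (-2.75636e-08 − (-0.00384000)) = -5.33330e-06.
After k=2: 0.0240194.
Order-3 term: 1/30240 · (-8.93265e-10 − (-0.00645120)) = 2.13333e-07.
After k=3: 0.0240196.
Order-4 term: −1/1209600 · (-4.96259e-11 − (-0.0185795)) = -1.53600e-08.

S_4 ≈ 0.0240196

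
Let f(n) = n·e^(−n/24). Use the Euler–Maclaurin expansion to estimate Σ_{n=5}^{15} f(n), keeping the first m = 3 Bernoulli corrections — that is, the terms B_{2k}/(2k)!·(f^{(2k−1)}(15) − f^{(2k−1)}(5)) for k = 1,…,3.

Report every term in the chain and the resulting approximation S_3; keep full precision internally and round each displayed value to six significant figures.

S_3 ≈ 70.1105

∫_5^15 x·e^(−x/24) dx evaluates to 64.1030.
Boundary: ½(f(5) + f(15)) = ½(4.05968 + 8.02892) = 6.04430.
So far: 70.1473.
Order-1 term: 1/12 · (0.200723 − 0.642783) = -0.0368383.
After k=1: 70.1105.
Order-2 term: −1/720 · (0.00220702 − 0.00393517) = 2.40020e-06.
After k=2: 70.1105.
Order-3 term: 1/30240 · (7.05828e-06 − 1.17264e-05) = -1.54368e-10.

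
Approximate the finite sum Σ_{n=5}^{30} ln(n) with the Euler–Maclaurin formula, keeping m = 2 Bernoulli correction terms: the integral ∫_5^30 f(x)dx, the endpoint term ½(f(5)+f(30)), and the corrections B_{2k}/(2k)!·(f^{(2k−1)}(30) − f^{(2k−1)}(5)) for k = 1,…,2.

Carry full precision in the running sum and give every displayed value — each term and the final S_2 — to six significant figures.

∫_5^30 ln(x) dx evaluates to 68.9887.
Boundary: ½(f(5) + f(30)) = ½(1.60944 + 3.40120) = 2.50532.
Running total after boundary: 71.4940.
k=1: B_{2}/(2)! × [f^{(1)}(30) − f^{(1)}(5)] = 1/12 × (0.0333333 − 0.200000) = -0.0138889.
Partial sum through k=1: 71.4802.
k=2: B_{4}/(4)! × [f^{(3)}(30) − f^{(3)}(5)] = −1/720 × (7.40741e-05 − 0.0160000) = 2.21193e-05.

S_2 ≈ 71.4802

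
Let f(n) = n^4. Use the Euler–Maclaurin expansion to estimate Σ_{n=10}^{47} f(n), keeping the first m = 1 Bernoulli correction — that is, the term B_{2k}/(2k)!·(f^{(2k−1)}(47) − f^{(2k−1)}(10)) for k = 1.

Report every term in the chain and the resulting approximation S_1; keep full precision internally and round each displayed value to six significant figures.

S_1 ≈ 4.83281e+07

The integral term ∫_10^47 x^4 dx = 4.58490e+07.
Endpoint term: (f(10) + f(47))/2 = (10000.0 + 4.87968e+06)/2 = 2.44484e+06.
Integral + boundary = 4.82938e+07.
Order-1 term: 1/12 · (415292 − 4000.00) = 34274.3.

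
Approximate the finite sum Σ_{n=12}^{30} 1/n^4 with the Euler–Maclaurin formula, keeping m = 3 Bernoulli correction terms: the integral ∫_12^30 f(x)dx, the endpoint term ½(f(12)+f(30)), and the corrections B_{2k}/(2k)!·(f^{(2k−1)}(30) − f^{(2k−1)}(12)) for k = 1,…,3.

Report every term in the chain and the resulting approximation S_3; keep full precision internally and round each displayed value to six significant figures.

∫_12^30 1/x^4 dx evaluates to 0.000180556.
½[f(12) + f(30)] = ½[4.82253e-05 + 1.23457e-06] = 2.47299e-05.
Integral + boundary = 0.000205285.
k=1: B_{2}/(2)! × [f^{(1)}(30) − f^{(1)}(12)] = 1/12 × (-1.64609e-07 − (-1.60751e-05)) = 1.32587e-06.
After k=1: 0.000206611.
k=2: B_{4}/(4)! × [f^{(3)}(30) − f^{(3)}(12)] = −1/720 × (-5.48697e-09 − (-3.34898e-06)) = -4.64374e-09.
After k=2: 0.000206607.
k=3: B_{6}/(6)! × [f^{(5)}(30) − f^{(5)}(12)] = 1/30240 × (-3.41411e-10 − (-1.30238e-06)) = 4.30569e-11.

S_3 ≈ 0.000206607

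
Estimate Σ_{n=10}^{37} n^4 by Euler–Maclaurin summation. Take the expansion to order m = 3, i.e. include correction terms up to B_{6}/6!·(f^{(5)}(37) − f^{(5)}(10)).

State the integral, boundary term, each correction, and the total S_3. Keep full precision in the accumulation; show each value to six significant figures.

S_3 ≈ 1.48074e+07

∫_10^37 x^4 dx evaluates to 1.38488e+07.
Endpoint term: (f(10) + f(37))/2 = (10000.0 + 1.87416e+06)/2 = 942080.
Running total after boundary: 1.47909e+07.
Order-1 term: 1/12 · (202612 − 4000.00) = 16551.0.
Partial sum through k=1: 1.48074e+07.
Order-2 term: −1/720 · (888.000 − 240.000) = -0.900000.
Partial sum through k=2: 1.48074e+07.
Order-3 term: 1/30240 · (0.00000 − 0.00000) = 0.00000.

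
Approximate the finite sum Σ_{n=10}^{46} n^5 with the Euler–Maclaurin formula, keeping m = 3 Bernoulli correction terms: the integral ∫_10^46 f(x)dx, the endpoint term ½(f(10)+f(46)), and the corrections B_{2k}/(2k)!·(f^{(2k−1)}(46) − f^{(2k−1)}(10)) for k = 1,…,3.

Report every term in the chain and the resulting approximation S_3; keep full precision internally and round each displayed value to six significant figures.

∫_10^46 x^5 dx evaluates to 1.57888e+09.
Boundary: ½(f(10) + f(46)) = ½(100000 + 2.05963e+08) = 1.03031e+08.
Running total after boundary: 1.68191e+09.
Order-1 term: 1/12 · (2.23873e+07 − 50000.0) = 1.86144e+06.
Partial sum through k=1: 1.68378e+09.
Order-2 term: −1/720 · (126960 − 6000.00) = -168.000.
Partial sum through k=2: 1.68378e+09.
Order-3 term: 1/30240 · (120.000 − 120.000) = 0.00000.

S_3 ≈ 1.68378e+09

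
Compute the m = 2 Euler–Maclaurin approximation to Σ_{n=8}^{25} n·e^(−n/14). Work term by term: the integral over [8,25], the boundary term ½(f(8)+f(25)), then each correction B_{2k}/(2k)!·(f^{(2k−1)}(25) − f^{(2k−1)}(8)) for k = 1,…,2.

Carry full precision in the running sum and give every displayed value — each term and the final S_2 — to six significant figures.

S_2 ≈ 86.7051

The integral term ∫_8^25 x·e^(−x/14) dx = 82.3814.
½[f(8) + f(25)] = ½[4.51774 + 4.19193] = 4.35484.
So far: 86.7362.
k=1: B_{2}/(2)! × [f^{(1)}(25) − f^{(1)}(8)] = 1/12 × (-0.131746 − 0.242022) = -0.0311474.
After k=1: 86.7051.
k=2: B_{4}/(4)! × [f^{(3)}(25) − f^{(3)}(8)] = −1/720 × (0.00103882 − 0.00699724) = 8.27558e-06.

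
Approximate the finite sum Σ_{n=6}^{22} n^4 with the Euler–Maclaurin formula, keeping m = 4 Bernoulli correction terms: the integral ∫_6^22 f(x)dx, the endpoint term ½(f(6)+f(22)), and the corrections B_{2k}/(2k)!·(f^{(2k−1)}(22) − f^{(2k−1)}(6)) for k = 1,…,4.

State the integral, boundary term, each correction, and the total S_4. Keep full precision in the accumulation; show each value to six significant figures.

Integral: ∫_6^22 x^4 dx = 1.02917e+06.
Boundary: ½(f(6) + f(22)) = ½(1296.00 + 234256) = 117776.
Integral + boundary = 1.14695e+06.
Order-1 term: 1/12 · (42592.0 − 864.000) = 3477.33.
After k=1: 1.15042e+06.
Order-2 term: −1/720 · (528.000 − 144.000) = -0.533333.
After k=2: 1.15042e+06.
Order-3 term: 1/30240 · (0.00000 − 0.00000) = 0.00000.
After k=3: 1.15042e+06.
Order-4 term: −1/1209600 · (0.00000 − 0.00000) = 0.00000.

S_4 ≈ 1.15042e+06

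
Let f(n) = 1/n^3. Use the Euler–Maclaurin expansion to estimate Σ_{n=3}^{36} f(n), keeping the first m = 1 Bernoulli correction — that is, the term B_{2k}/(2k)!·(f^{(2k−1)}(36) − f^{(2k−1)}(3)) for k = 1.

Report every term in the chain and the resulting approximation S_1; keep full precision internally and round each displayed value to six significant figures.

∫_3^36 1/x^3 dx evaluates to 0.0551698.
½[f(3) + f(36)] = ½[0.0370370 + 2.14335e-05] = 0.0185292.
Running total after boundary: 0.0736990.
k=1: B_{2}/(2)! × [f^{(1)}(36) − f^{(1)}(3)] = 1/12 × (-1.78612e-06 − (-0.0370370)) = 0.00308627.

S_1 ≈ 0.0767853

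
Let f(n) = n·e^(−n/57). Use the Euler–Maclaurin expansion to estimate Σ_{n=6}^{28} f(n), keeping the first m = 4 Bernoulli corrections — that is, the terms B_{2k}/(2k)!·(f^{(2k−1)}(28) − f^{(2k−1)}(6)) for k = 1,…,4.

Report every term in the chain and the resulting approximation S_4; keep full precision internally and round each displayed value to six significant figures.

S_4 ≈ 278.908

∫_6^28 x·e^(−x/57) dx evaluates to 267.683.
Endpoint term: (f(6) + f(28))/2 = (5.40053 + 17.1325)/2 = 11.2665.
So far: 278.949.
k=1: B_{2}/(2)! × [f^{(1)}(28) − f^{(1)}(6)] = 1/12 × (0.311305 − 0.805342) = -0.0411697.
Partial sum through k=1: 278.908.
k=2: B_{4}/(4)! × [f^{(3)}(28) − f^{(3)}(6)] = −1/720 × (0.000472470 − 0.000801944) = 4.57604e-07.
Partial sum through k=2: 278.908.
k=3: B_{6}/(6)! × [f^{(5)}(28) − f^{(5)}(6)] = 1/30240 × (2.61349e-07 − 4.17364e-07) = -5.15921e-12.
Partial sum through k=3: 278.908.
k=4: B_{8}/(8)! × [f^{(7)}(28) − f^{(7)}(6)] = −1/1209600 × (1.16121e-10 − 1.80948e-10) = 5.35933e-17.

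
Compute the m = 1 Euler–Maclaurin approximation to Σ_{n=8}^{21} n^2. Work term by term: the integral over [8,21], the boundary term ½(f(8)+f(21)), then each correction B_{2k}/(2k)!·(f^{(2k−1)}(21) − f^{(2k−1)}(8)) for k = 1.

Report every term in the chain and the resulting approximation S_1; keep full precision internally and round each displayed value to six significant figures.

The integral term ∫_8^21 x^2 dx = 2916.33.
Boundary: ½(f(8) + f(21)) = ½(64.0000 + 441.000) = 252.500.
Running total after boundary: 3168.83.
k=1: B_{2}/(2)! × [f^{(1)}(21) − f^{(1)}(8)] = 1/12 × (42.0000 − 16.0000) = 2.16667.

S_1 ≈ 3171.00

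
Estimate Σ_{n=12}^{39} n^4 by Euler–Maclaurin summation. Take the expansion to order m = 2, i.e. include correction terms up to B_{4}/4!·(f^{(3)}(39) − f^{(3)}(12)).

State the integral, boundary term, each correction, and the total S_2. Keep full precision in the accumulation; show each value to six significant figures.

S_2 ≈ 1.91814e+07

The integral term ∫_12^39 x^4 dx = 1.79951e+07.
Boundary: ½(f(12) + f(39)) = ½(20736.0 + 2.31344e+06) = 1.16709e+06.
So far: 1.91622e+07.
Order-1 term: 1/12 · (237276 − 6912.00) = 19197.0.
After k=1: 1.91814e+07.
Order-2 term: −1/720 · (936.000 − 288.000) = -0.900000.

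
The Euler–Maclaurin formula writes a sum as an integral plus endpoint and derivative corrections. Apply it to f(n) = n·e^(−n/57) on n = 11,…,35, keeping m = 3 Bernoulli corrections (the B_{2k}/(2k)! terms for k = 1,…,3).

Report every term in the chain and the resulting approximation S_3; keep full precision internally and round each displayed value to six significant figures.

S_3 ≈ 371.857

The integral term ∫_11^35 x·e^(−x/57) dx = 357.890.
Endpoint term: (f(11) + f(35))/2 = (9.06946 + 18.9407)/2 = 14.0051.
Running total after boundary: 371.895.
Correction k=1: B_{2}/2! · (f^{(1)}(35) − f^{(1)}(11)) = 1/12 · (0.208870 − 0.665383) = -0.0380428.
After k=1: 371.857.
Correction k=2: B_{4}/4! · (f^{(3)}(35) − f^{(3)}(11)) = −1/720 · (0.000397413 − 0.000712335) = 4.37391e-07.
After k=2: 371.857.
Correction k=3: B_{6}/6! · (f^{(5)}(35) − f^{(5)}(11)) = 1/30240 · (2.24850e-07 − 3.75461e-07) = -4.98052e-12.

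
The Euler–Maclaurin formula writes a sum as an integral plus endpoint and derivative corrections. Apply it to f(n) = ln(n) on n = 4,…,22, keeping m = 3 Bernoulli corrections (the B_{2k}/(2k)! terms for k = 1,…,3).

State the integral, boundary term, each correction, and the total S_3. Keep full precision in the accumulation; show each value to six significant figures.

S_3 ≈ 46.6794

Integral: ∫_4^22 ln(x) dx = 44.4578.
½[f(4) + f(22)] = ½[1.38629 + 3.09104] = 2.23867.
So far: 46.6964.
Correction k=1: B_{2}/2! · (f^{(1)}(22) − f^{(1)}(4)) = 1/12 · (0.0454545 − 0.250000) = -0.0170455.
After k=1: 46.6794.
Correction k=2: B_{4}/4! · (f^{(3)}(22) − f^{(3)}(4)) = −1/720 · (0.000187829 − 0.0312500) = 4.31419e-05.
After k=2: 46.6794.
Correction k=3: B_{6}/6! · (f^{(5)}(22) − f^{(5)}(4)) = 1/30240 · (4.65691e-06 − 0.0234375) = -7.74896e-07.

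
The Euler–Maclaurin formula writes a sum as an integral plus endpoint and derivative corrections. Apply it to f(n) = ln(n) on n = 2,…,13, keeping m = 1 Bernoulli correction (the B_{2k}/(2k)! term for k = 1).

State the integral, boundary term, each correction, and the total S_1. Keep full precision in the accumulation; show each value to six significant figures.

The integral term ∫_2^13 ln(x) dx = 20.9580.
½[f(2) + f(13)] = ½[0.693147 + 2.56495] = 1.62905.
Integral + boundary = 22.5871.
k=1: B_{2}/(2)! × [f^{(1)}(13) − f^{(1)}(2)] = 1/12 × (0.0769231 − 0.500000) = -0.0352564.

S_1 ≈ 22.5518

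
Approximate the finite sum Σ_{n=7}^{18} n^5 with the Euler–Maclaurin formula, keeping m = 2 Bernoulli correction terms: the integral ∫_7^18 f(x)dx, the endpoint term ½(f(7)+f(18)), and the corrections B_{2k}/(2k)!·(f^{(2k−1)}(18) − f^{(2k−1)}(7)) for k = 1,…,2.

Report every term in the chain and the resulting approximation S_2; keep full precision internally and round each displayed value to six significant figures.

Integral: ∫_7^18 x^5 dx = 5.64910e+06.
½[f(7) + f(18)] = ½[16807.0 + 1.88957e+06] = 953188.
Running total after boundary: 6.60228e+06.
Order-1 term: 1/12 · (524880 − 12005.0) = 42739.6.
After k=1: 6.64502e+06.
Order-2 term: −1/720 · (19440.0 − 2940.00) = -22.9167.

S_2 ≈ 6.64500e+06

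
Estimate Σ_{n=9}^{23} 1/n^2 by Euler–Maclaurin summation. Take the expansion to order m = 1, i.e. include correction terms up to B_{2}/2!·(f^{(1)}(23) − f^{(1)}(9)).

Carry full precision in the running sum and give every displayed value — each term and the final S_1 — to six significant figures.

Integral: ∫_9^23 1/x^2 dx = 0.0676329.
½[f(9) + f(23)] = ½[0.0123457 + 0.00189036] = 0.00711802.
Running total after boundary: 0.0747509.
k=1: B_{2}/(2)! × [f^{(1)}(23) − f^{(1)}(9)] = 1/12 × (-0.000164379 − (-0.00274348)) = 0.000214925.

S_1 ≈ 0.0749658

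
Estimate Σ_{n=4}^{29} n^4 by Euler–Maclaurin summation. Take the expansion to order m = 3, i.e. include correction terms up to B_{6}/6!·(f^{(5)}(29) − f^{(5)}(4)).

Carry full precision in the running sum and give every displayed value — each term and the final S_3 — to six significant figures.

S_3 ≈ 4.46390e+06

Integral: ∫_4^29 x^4 dx = 4.10202e+06.
½[f(4) + f(29)] = ½[256.000 + 707281] = 353768.
So far: 4.45579e+06.
Correction k=1: B_{2}/2! · (f^{(1)}(29) − f^{(1)}(4)) = 1/12 · (97556.0 − 256.000) = 8108.33.
After k=1: 4.46390e+06.
Correction k=2: B_{4}/4! · (f^{(3)}(29) − f^{(3)}(4)) = −1/720 · (696.000 − 96.0000) = -0.833333.
After k=2: 4.46390e+06.
Correction k=3: B_{6}/6! · (f^{(5)}(29) − f^{(5)}(4)) = 1/30240 · (0.00000 − 0.00000) = 0.00000.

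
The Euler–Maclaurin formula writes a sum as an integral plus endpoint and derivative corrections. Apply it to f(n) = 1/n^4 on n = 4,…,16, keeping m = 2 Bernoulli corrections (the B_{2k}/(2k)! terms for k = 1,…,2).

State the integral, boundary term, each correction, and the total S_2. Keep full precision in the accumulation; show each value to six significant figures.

S_2 ≈ 0.00740274

Integral: ∫_4^16 1/x^4 dx = 0.00512695.
Endpoint term: (f(4) + f(16))/2 = (0.00390625 + 1.52588e-05)/2 = 0.00196075.
Integral + boundary = 0.00708771.
k=1: B_{2}/(2)! × [f^{(1)}(16) − f^{(1)}(4)] = 1/12 × (-3.81470e-06 − (-0.00390625)) = 0.000325203.
After k=1: 0.00741291.
k=2: B_{4}/(4)! × [f^{(3)}(16) − f^{(3)}(4)] = −1/720 × (-4.47035e-07 − (-0.00732422)) = -1.01719e-05.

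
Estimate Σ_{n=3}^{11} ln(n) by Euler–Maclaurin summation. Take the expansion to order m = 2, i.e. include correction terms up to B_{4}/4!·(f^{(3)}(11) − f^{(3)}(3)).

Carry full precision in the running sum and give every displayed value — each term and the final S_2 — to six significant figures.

S_2 ≈ 16.8092

Integral: ∫_3^11 ln(x) dx = 15.0810.
Boundary: ½(f(3) + f(11)) = ½(1.09861 + 2.39790) = 1.74825.
Running total after boundary: 16.8293.
Order-1 term: 1/12 · (0.0909091 − 0.333333) = -0.0202020.
After k=1: 16.8091.
Order-2 term: −1/720 · (0.00150263 − 0.0740741) = 0.000100794.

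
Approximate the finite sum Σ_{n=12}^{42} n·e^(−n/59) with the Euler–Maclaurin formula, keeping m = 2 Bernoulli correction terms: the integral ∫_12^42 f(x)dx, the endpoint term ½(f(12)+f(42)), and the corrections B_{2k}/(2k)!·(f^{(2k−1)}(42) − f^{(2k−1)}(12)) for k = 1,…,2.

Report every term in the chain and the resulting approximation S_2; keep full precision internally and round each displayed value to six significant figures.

S_2 ≈ 508.965

∫_12^42 x·e^(−x/59) dx evaluates to 493.806.
Endpoint term: (f(12) + f(42))/2 = (9.79152 + 20.6106)/2 = 15.2011.
Running total after boundary: 509.007.
Order-1 term: 1/12 · (0.141396 − 0.650002) = -0.0423838.
Partial sum through k=1: 508.965.
Order-2 term: −1/720 · (0.000322566 − 0.000655536) = 4.62459e-07.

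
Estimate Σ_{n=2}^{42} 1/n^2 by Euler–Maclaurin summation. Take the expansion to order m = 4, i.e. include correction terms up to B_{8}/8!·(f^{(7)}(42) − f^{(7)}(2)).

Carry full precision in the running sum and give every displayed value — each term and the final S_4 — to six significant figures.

S_4 ≈ 0.621384

Integral: ∫_2^42 1/x^2 dx = 0.476190.
½[f(2) + f(42)] = ½[0.250000 + 0.000566893] = 0.125283.
Running total after boundary: 0.601474.
k=1: B_{2}/(2)! × [f^{(1)}(42) − f^{(1)}(2)] = 1/12 × (-2.69949e-05 − (-0.250000)) = 0.0208311.
Partial sum through k=1: 0.622305.
k=2: B_{4}/(4)! × [f^{(3)}(42) − f^{(3)}(2)] = −1/720 × (-1.83639e-07 − (-0.750000)) = -0.00104167.
Partial sum through k=2: 0.621263.
k=3: B_{6}/(6)! × [f^{(5)}(42) − f^{(5)}(2)] = 1/30240 × (-3.12311e-09 − (-5.62500)) = 0.000186012.
Partial sum through k=3: 0.621449.
k=4: B_{8}/(8)! × [f^{(7)}(42) − f^{(7)}(2)] = −1/1209600 × (-9.91464e-11 − (-78.7500)) = -6.51042e-05.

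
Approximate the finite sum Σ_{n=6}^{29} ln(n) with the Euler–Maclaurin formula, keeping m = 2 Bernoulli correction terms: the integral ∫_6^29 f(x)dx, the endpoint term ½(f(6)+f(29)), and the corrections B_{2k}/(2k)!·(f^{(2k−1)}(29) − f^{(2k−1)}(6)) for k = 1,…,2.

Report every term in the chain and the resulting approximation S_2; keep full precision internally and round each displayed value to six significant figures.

∫_6^29 ln(x) dx evaluates to 63.9010.
Endpoint term: (f(6) + f(29))/2 = (1.79176 + 3.36730)/2 = 2.57953.
Running total after boundary: 66.4805.
Order-1 term: 1/12 · (0.0344828 − 0.166667) = -0.0110153.
Running total after k=1: 66.4695.
Order-2 term: −1/720 · (8.20042e-05 − 0.00925926) = 1.27462e-05.

S_2 ≈ 66.4695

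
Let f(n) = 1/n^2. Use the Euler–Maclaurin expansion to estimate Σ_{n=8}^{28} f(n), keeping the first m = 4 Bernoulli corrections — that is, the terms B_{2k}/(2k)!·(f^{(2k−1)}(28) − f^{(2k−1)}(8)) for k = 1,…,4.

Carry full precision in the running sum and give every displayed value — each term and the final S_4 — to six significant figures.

Integral: ∫_8^28 1/x^2 dx = 0.0892857.
Endpoint term: (f(8) + f(28))/2 = (0.0156250 + 0.00127551)/2 = 0.00845026.
Integral + boundary = 0.0977360.
Order-1 term: 1/12 · (-9.11079e-05 − (-0.00390625)) = 0.000317929.
Running total after k=1: 0.0980539.
Order-2 term: −1/720 · (-1.39451e-06 − (-0.000732422)) = -1.01532e-06.
Running total after k=2: 0.0980529.
Order-3 term: 1/30240 · (-5.33613e-08 − (-0.000343323)) = 1.13515e-08.
Running total after k=3: 0.0980529.
Order-4 term: −1/1209600 · (-3.81152e-09 − (-0.000300407)) = -2.48350e-10.

S_4 ≈ 0.0980529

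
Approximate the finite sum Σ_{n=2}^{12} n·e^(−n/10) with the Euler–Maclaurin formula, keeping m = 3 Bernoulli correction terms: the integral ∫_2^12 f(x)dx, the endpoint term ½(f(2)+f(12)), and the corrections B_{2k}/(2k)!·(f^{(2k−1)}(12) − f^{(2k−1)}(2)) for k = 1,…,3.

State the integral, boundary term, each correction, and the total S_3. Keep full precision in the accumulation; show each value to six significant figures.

∫_2^12 x·e^(−x/10) dx evaluates to 31.9850.
Endpoint term: (f(2) + f(12))/2 = (1.63746 + 3.61433)/2 = 2.62590.
So far: 34.6109.
k=1: B_{2}/(2)! × [f^{(1)}(12) − f^{(1)}(2)] = 1/12 × (-0.0602388 − 0.654985) = -0.0596020.
After k=1: 34.5513.
k=2: B_{4}/(4)! × [f^{(3)}(12) − f^{(3)}(2)] = −1/720 × (0.00542150 − 0.0229245) = 2.43097e-05.
After k=2: 34.5513.
k=3: B_{6}/(6)! × [f^{(5)}(12) − f^{(5)}(2)] = 1/30240 × (0.000114454 − 0.000392991) = -9.21088e-09.

S_3 ≈ 34.5513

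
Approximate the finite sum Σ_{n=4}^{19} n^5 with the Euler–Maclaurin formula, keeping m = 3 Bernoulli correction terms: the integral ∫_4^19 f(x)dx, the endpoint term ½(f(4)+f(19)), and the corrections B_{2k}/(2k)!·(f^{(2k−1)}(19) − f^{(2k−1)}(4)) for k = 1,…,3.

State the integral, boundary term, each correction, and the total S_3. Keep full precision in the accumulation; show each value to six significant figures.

∫_4^19 x^5 dx evaluates to 7.84030e+06.
½[f(4) + f(19)] = ½[1024.00 + 2.47610e+06] = 1.23856e+06.
Integral + boundary = 9.07886e+06.
Order-1 term: 1/12 · (651605 − 1280.00) = 54193.8.
Running total after k=1: 9.13305e+06.
Order-2 term: −1/720 · (21660.0 − 960.000) = -28.7500.
Running total after k=2: 9.13302e+06.
Order-3 term: 1/30240 · (120.000 − 120.000) = 0.00000.

S_3 ≈ 9.13302e+06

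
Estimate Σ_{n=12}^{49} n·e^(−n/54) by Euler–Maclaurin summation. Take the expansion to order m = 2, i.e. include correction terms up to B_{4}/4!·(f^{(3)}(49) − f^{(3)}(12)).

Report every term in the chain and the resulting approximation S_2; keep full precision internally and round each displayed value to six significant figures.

S_2 ≈ 623.820

The integral term ∫_12^49 x·e^(−x/54) dx = 609.176.
½[f(12) + f(49)] = ½[9.60885 + 19.7749] = 14.6919.
Integral + boundary = 623.868.
Correction k=1: B_{2}/2! · (f^{(1)}(49) − f^{(1)}(12)) = 1/12 · (0.0373675 − 0.622796) = -0.0487857.
Running total after k=1: 623.820.
Correction k=2: B_{4}/4! · (f^{(3)}(49) − f^{(3)}(12)) = −1/720 · (0.000289611 − 0.000762781) = 6.57181e-07.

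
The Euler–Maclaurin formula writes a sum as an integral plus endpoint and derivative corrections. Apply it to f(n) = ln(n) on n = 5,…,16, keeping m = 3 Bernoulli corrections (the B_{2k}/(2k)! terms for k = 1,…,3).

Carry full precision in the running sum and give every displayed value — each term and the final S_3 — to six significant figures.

S_3 ≈ 27.4938

Integral: ∫_5^16 ln(x) dx = 25.3142.
½[f(5) + f(16)] = ½[1.60944 + 2.77259] = 2.19101.
Running total after boundary: 27.5052.
Correction k=1: B_{2}/2! · (f^{(1)}(16) − f^{(1)}(5)) = 1/12 · (0.0625000 − 0.200000) = -0.0114583.
After k=1: 27.4938.
Correction k=2: B_{4}/4! · (f^{(3)}(16) − f^{(3)}(5)) = −1/720 · (0.000488281 − 0.0160000) = 2.15441e-05.
After k=2: 27.4938.
Correction k=3: B_{6}/6! · (f^{(5)}(16) − f^{(5)}(5)) = 1/30240 · (2.28882e-05 − 0.00768000) = -2.53211e-07.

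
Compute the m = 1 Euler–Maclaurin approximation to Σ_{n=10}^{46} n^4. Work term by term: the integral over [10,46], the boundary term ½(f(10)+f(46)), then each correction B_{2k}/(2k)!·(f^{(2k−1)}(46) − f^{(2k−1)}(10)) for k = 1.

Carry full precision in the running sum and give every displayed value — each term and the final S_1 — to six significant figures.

S_1 ≈ 4.34484e+07

The integral term ∫_10^46 x^4 dx = 4.11726e+07.
Endpoint term: (f(10) + f(46))/2 = (10000.0 + 4.47746e+06)/2 = 2.24373e+06.
Integral + boundary = 4.34163e+07.
Order-1 term: 1/12 · (389344 − 4000.00) = 32112.0.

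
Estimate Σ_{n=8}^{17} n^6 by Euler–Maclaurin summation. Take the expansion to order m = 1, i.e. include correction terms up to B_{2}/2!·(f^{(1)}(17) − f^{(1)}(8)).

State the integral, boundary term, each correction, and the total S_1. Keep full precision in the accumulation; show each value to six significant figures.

S_1 ≈ 7.12136e+07

∫_8^17 x^6 dx evaluates to 5.83202e+07.
½[f(8) + f(17)] = ½[262144 + 2.41376e+07] = 1.21999e+07.
Integral + boundary = 7.05201e+07.
Order-1 term: 1/12 · (8.51914e+06 − 196608) = 693544.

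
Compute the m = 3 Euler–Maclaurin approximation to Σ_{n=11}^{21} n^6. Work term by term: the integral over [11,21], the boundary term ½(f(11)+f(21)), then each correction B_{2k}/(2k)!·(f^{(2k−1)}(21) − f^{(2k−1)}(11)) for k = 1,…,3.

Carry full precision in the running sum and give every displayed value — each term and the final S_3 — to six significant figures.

The integral term ∫_11^21 x^6 dx = 2.54514e+08.
½[f(11) + f(21)] = ½[1.77156e+06 + 8.57661e+07] = 4.37688e+07.
Running total after boundary: 2.98283e+08.
k=1: B_{2}/(2)! × [f^{(1)}(21) − f^{(1)}(11)] = 1/12 × (2.45046e+07 − 966306) = 1.96152e+06.
Partial sum through k=1: 3.00245e+08.
k=2: B_{4}/(4)! × [f^{(3)}(21) − f^{(3)}(11)] = −1/720 × (1.11132e+06 − 159720) = -1321.67.
Partial sum through k=2: 3.00244e+08.
k=3: B_{6}/(6)! × [f^{(5)}(21) − f^{(5)}(11)] = 1/30240 × (15120.0 − 7920.00) = 0.238095.

S_3 ≈ 3.00244e+08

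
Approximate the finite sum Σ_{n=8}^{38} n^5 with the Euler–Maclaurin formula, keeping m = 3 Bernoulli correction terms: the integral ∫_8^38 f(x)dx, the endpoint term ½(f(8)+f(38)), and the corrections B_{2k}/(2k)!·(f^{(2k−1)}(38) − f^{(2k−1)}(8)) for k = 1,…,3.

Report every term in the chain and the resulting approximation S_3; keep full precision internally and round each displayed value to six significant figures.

Integral: ∫_8^38 x^5 dx = 5.01779e+08.
Boundary: ½(f(8) + f(38)) = ½(32768.0 + 7.92352e+07) = 3.96340e+07.
Integral + boundary = 5.41413e+08.
Order-1 term: 1/12 · (1.04257e+07 − 20480.0) = 867100.
Running total after k=1: 5.42280e+08.
Order-2 term: −1/720 · (86640.0 − 3840.00) = -115.000.
Running total after k=2: 5.42280e+08.
Order-3 term: 1/30240 · (120.000 − 120.000) = 0.00000.

S_3 ≈ 5.42280e+08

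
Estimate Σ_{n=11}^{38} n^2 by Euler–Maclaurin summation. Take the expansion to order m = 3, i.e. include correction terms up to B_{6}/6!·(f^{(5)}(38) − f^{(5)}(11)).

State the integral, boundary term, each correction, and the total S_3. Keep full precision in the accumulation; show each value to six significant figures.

The integral term ∫_11^38 x^2 dx = 17847.0.
Boundary: ½(f(11) + f(38)) = ½(121.000 + 1444.00) = 782.500.
Running total after boundary: 18629.5.
k=1: B_{2}/(2)! × [f^{(1)}(38) − f^{(1)}(11)] = 1/12 × (76.0000 − 22.0000) = 4.50000.
Partial sum through k=1: 18634.0.
k=2: B_{4}/(4)! × [f^{(3)}(38) − f^{(3)}(11)] = −1/720 × (0.00000 − 0.00000) = 0.00000.
Partial sum through k=2: 18634.0.
k=3: B_{6}/(6)! × [f^{(5)}(38) − f^{(5)}(11)] = 1/30240 × (0.00000 − 0.00000) = 0.00000.

S_3 ≈ 18634.0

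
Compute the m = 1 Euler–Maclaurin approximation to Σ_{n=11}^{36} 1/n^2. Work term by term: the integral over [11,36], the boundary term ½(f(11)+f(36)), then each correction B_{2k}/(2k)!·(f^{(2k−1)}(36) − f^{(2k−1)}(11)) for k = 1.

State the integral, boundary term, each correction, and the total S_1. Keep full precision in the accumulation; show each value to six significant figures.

The integral term ∫_11^36 1/x^2 dx = 0.0631313.
Endpoint term: (f(11) + f(36))/2 = (0.00826446 + 0.000771605)/2 = 0.00451803.
So far: 0.0676493.
k=1: B_{2}/(2)! × [f^{(1)}(36) − f^{(1)}(11)] = 1/12 × (-4.28669e-05 − (-0.00150263)) = 0.000121647.

S_1 ≈ 0.0677710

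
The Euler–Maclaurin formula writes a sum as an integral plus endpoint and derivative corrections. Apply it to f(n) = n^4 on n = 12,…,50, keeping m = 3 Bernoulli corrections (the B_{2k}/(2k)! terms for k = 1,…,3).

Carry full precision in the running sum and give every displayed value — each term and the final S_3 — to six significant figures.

S_3 ≈ 6.56267e+07

Integral: ∫_12^50 x^4 dx = 6.24502e+07.
Endpoint term: (f(12) + f(50))/2 = (20736.0 + 6.25000e+06)/2 = 3.13537e+06.
Integral + boundary = 6.55856e+07.
Order-1 term: 1/12 · (500000 − 6912.00) = 41090.7.
Running total after k=1: 6.56267e+07.
Order-2 term: −1/720 · (1200.00 − 288.000) = -1.26667.
Running total after k=2: 6.56267e+07.
Order-3 term: 1/30240 · (0.00000 − 0.00000) = 0.00000.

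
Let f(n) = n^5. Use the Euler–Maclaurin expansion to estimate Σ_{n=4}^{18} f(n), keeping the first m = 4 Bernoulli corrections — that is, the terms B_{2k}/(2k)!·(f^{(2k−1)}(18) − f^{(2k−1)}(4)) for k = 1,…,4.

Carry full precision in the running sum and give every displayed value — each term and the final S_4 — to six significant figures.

∫_4^18 x^5 dx evaluates to 5.66802e+06.
Endpoint term: (f(4) + f(18))/2 = (1024.00 + 1.88957e+06)/2 = 945296.
Integral + boundary = 6.61332e+06.
k=1: B_{2}/(2)! × [f^{(1)}(18) − f^{(1)}(4)] = 1/12 × (524880 − 1280.00) = 43633.3.
Partial sum through k=1: 6.65695e+06.
k=2: B_{4}/(4)! × [f^{(3)}(18) − f^{(3)}(4)] = −1/720 × (19440.0 − 960.000) = -25.6667.
Partial sum through k=2: 6.65692e+06.
k=3: B_{6}/(6)! × [f^{(5)}(18) − f^{(5)}(4)] = 1/30240 × (120.000 − 120.000) = 0.00000.
Partial sum through k=3: 6.65692e+06.
k=4: B_{8}/(8)! × [f^{(7)}(18) − f^{(7)}(4)] = −1/1209600 × (0.00000 − 0.00000) = 0.00000.

S_4 ≈ 6.65692e+06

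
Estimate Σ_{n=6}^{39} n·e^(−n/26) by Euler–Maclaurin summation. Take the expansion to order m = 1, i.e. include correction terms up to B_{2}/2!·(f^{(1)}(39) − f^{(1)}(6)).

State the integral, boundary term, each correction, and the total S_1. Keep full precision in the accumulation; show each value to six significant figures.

Integral: ∫_6^39 x·e^(−x/26) dx = 283.454.
Endpoint term: (f(6) + f(39))/2 = (4.76354 + 8.70208)/2 = 6.73281.
Integral + boundary = 290.186.
Order-1 term: 1/12 · (-0.111565 − 0.610710) = -0.0601896.

S_1 ≈ 290.126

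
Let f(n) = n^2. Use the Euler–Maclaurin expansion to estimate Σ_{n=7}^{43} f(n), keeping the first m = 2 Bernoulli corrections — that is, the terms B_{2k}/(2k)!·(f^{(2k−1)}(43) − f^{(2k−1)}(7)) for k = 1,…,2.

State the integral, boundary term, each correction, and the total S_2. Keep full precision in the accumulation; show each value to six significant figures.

Integral: ∫_7^43 x^2 dx = 26388.0.
Endpoint term: (f(7) + f(43))/2 = (49.0000 + 1849.00)/2 = 949.000.
So far: 27337.0.
k=1: B_{2}/(2)! × [f^{(1)}(43) − f^{(1)}(7)] = 1/12 × (86.0000 − 14.0000) = 6.00000.
Partial sum through k=1: 27343.0.
k=2: B_{4}/(4)! × [f^{(3)}(43) − f^{(3)}(7)] = −1/720 × (0.00000 − 0.00000) = 0.00000.

S_2 ≈ 27343.0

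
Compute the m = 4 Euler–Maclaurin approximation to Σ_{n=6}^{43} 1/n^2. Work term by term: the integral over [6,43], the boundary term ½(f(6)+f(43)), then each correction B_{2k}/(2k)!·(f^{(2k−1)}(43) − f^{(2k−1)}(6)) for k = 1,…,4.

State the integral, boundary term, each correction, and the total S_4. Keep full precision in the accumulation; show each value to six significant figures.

S_4 ≈ 0.158335

∫_6^43 1/x^2 dx evaluates to 0.143411.
½[f(6) + f(43)] = ½[0.0277778 + 0.000540833] = 0.0141593.
Running total after boundary: 0.157570.
Correction k=1: B_{2}/2! · (f^{(1)}(43) − f^{(1)}(6)) = 1/12 · (-2.51550e-05 − (-0.00925926)) = 0.000769509.
After k=1: 0.158340.
Correction k=2: B_{4}/4! · (f^{(3)}(43) − f^{(3)}(6)) = −1/720 · (-1.63256e-07 − (-0.00308642)) = -4.28647e-06.
After k=2: 0.158335.
Correction k=3: B_{6}/6! · (f^{(5)}(43) − f^{(5)}(6)) = 1/30240 · (-2.64883e-09 − (-0.00257202)) = 8.50534e-08.
After k=3: 0.158335.
Correction k=4: B_{8}/8! · (f^{(7)}(43) − f^{(7)}(6)) = −1/1209600 · (-8.02240e-11 − (-0.00400091)) = -3.30763e-09.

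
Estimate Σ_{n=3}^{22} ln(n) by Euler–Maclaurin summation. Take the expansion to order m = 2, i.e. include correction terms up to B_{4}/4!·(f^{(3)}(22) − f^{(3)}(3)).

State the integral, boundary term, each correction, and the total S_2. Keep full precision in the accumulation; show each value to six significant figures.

∫_3^22 ln(x) dx evaluates to 45.7071.
Endpoint term: (f(3) + f(22))/2 = (1.09861 + 3.09104)/2 = 2.09483.
So far: 47.8019.
k=1: B_{2}/(2)! × [f^{(1)}(22) − f^{(1)}(3)] = 1/12 × (0.0454545 − 0.333333) = -0.0239899.
Running total after k=1: 47.7779.
k=2: B_{4}/(4)! × [f^{(3)}(22) − f^{(3)}(3)] = −1/720 × (0.000187829 − 0.0740741) = 0.000102620.

S_2 ≈ 47.7780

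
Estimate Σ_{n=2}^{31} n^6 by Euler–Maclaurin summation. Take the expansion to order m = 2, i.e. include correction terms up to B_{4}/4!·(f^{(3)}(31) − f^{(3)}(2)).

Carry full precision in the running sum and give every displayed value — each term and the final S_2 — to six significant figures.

S_2 ≈ 4.38843e+09

Integral: ∫_2^31 x^6 dx = 3.93037e+09.
Endpoint term: (f(2) + f(31))/2 = (64.0000 + 8.87504e+08)/2 = 4.43752e+08.
So far: 4.37413e+09.
Order-1 term: 1/12 · (1.71775e+08 − 192.000) = 1.43146e+07.
Running total after k=1: 4.38844e+09.
Order-2 term: −1/720 · (3.57492e+06 − 960.000) = -4963.83.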